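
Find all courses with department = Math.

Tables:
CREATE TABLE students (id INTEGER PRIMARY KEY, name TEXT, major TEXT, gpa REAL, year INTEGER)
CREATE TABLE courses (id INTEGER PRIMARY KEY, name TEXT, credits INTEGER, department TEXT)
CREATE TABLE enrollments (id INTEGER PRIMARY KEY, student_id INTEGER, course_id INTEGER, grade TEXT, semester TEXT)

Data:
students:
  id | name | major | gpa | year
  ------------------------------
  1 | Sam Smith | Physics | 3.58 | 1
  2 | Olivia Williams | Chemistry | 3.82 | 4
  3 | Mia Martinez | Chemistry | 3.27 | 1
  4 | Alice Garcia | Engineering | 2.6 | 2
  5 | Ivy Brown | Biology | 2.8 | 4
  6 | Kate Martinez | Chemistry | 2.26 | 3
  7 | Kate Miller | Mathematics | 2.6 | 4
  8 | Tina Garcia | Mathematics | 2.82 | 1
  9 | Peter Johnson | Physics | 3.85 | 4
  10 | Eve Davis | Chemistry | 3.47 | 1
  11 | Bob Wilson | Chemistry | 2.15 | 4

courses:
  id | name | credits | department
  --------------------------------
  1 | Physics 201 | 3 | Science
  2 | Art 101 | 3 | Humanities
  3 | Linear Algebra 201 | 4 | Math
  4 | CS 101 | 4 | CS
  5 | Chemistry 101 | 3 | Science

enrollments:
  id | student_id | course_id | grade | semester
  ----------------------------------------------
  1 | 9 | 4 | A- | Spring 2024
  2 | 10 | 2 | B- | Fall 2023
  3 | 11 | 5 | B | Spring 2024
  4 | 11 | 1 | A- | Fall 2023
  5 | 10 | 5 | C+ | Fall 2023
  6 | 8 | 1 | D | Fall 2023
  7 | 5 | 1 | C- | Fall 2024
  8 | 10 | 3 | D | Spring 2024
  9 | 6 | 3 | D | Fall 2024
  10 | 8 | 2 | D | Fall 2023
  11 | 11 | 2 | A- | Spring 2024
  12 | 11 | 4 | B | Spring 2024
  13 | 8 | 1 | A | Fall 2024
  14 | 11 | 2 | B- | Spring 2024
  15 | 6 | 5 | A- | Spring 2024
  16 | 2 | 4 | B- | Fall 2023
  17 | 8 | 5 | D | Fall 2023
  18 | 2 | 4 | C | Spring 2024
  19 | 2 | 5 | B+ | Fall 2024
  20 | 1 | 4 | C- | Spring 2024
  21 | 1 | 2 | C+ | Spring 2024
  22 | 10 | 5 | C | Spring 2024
SELECT name, department FROM courses WHERE department = 'Math'

Execution result:
name | department
Linear Algebra 201 | Math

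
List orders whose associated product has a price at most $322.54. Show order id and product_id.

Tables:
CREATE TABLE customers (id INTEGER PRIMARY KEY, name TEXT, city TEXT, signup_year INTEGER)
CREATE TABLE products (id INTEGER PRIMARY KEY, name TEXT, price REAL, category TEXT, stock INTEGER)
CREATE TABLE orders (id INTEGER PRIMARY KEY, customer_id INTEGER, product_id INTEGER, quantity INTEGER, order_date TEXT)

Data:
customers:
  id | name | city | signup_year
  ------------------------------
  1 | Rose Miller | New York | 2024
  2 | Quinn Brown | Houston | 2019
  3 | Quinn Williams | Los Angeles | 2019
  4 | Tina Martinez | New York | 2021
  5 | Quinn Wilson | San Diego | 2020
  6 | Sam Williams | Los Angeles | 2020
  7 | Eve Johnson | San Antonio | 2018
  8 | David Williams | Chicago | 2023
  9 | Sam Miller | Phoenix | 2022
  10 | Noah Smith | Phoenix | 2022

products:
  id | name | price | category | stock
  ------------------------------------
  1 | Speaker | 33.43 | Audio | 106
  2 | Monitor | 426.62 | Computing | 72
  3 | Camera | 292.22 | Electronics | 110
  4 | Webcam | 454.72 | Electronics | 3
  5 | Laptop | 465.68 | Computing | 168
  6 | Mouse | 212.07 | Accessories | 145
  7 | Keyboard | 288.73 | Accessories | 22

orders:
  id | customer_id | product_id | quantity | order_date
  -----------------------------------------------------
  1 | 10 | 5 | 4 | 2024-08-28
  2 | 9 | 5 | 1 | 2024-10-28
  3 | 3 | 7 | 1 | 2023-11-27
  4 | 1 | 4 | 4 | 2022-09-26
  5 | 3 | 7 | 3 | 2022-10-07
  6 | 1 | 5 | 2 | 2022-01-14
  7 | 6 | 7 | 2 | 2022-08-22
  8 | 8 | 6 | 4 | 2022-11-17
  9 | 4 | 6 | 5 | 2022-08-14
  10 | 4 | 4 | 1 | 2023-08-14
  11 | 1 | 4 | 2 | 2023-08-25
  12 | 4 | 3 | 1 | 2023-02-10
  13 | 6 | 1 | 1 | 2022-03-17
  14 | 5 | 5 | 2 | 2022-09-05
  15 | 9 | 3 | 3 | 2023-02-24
SELECT id, product_id FROM orders WHERE product_id IN (SELECT id FROM products WHERE price <= 322.54)

Execution result:
id | product_id
3 | 7
5 | 7
7 | 7
8 | 6
9 | 6
12 | 3
13 | 1
15 | 3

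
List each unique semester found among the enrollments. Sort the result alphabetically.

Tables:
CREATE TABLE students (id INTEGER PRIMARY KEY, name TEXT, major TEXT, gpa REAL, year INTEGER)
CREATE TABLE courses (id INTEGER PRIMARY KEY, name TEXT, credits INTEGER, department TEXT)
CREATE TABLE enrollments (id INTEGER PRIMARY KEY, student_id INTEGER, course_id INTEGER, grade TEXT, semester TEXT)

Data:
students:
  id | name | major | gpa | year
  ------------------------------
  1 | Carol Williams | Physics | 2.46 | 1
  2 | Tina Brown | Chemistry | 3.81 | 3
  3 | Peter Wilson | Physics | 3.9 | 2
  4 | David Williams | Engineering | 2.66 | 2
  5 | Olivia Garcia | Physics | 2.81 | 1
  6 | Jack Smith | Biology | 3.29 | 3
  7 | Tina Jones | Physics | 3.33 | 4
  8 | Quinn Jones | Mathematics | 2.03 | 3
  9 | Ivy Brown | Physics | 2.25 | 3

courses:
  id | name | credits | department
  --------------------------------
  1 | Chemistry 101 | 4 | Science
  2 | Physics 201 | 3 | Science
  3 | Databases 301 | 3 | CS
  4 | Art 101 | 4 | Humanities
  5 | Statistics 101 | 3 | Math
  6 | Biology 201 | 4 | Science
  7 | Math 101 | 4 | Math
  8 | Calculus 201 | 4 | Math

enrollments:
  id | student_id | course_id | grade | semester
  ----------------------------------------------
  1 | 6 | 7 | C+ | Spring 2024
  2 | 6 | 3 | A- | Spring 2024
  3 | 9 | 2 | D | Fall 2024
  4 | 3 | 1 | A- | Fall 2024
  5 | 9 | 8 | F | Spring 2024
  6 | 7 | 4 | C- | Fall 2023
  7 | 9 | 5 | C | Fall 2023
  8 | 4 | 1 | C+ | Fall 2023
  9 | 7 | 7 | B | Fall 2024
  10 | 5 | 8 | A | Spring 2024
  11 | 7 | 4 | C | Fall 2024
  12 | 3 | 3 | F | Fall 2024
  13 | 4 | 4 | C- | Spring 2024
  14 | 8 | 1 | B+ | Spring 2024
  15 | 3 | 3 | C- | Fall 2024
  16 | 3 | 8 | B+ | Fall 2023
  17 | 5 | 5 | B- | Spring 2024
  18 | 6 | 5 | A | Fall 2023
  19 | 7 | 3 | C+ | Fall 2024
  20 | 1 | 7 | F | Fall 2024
SELECT DISTINCT semester FROM enrollments ORDER BY semester

Execution result:
semester
Fall 2023
Fall 2024
Spring 2024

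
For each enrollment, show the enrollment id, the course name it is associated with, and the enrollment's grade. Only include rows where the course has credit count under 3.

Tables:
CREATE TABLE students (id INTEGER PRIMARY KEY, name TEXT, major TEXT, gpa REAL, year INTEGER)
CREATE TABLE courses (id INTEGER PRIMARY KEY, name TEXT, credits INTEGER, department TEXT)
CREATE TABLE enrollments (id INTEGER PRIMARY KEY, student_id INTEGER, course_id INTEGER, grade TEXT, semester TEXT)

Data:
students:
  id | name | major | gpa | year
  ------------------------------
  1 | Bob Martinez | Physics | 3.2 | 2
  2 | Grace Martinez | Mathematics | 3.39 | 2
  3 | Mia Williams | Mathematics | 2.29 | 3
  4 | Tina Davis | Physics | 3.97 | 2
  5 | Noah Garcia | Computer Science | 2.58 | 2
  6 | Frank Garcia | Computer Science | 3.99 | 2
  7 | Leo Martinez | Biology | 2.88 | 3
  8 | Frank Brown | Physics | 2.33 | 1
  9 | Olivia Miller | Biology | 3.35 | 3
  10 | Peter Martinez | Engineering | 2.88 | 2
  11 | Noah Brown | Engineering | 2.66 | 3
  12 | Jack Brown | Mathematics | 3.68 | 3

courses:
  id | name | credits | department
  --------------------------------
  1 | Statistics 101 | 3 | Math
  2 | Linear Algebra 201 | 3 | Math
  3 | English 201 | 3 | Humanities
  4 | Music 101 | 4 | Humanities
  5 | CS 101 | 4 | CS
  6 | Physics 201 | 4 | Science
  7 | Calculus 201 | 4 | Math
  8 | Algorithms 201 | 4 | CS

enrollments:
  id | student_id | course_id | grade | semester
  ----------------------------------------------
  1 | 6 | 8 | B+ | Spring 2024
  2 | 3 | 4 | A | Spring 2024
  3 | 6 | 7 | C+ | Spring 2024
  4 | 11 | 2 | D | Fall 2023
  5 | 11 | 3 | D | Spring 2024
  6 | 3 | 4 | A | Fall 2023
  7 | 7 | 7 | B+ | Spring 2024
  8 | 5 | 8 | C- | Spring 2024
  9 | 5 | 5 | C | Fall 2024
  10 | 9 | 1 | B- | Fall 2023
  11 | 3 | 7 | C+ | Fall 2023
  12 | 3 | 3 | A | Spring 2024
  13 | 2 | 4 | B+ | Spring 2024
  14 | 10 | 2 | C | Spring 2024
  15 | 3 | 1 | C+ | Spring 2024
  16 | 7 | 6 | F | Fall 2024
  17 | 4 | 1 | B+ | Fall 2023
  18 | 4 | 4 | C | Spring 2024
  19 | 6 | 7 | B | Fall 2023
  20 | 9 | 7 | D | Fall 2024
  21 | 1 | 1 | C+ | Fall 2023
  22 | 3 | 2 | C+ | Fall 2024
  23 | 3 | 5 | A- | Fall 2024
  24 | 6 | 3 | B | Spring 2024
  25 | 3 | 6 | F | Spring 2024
SELECT c.id, p.name AS course, c.grade FROM enrollments c JOIN courses p ON c.course_id = p.id WHERE p.credits < 3

Execution result:
(no rows)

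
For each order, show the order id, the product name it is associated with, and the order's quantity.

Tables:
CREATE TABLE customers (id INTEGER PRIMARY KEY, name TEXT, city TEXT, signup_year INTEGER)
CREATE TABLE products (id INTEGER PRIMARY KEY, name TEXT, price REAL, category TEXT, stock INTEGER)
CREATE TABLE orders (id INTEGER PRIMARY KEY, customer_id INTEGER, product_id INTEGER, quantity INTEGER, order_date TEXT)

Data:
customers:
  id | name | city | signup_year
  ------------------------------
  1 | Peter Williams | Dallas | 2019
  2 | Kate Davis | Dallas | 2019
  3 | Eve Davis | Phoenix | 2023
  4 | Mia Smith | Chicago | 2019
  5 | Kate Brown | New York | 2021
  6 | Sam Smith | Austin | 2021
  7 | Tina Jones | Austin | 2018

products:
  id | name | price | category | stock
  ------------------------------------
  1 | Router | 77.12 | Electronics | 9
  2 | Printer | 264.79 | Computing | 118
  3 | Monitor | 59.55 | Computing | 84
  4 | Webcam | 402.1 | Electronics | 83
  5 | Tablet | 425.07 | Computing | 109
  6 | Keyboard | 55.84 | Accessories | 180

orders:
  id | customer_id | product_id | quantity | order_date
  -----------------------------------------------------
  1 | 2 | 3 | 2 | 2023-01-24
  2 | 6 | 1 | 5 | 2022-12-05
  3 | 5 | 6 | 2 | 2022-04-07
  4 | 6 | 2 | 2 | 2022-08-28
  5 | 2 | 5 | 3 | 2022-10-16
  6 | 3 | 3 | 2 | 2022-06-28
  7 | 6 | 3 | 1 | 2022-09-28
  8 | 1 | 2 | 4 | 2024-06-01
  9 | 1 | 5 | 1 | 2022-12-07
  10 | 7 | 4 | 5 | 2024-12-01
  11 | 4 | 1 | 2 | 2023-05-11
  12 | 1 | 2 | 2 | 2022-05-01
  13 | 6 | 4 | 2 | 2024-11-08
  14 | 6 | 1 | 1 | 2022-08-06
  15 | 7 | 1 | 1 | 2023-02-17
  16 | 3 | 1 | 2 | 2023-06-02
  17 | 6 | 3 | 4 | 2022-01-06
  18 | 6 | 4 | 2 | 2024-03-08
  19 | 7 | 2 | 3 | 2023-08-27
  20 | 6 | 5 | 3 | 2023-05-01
SELECT c.id, p.name AS product, c.quantity FROM orders c JOIN products p ON c.product_id = p.id

Execution result:
id | product | quantity
1 | Monitor | 2
2 | Router | 5
3 | Keyboard | 2
4 | Printer | 2
5 | Tablet | 3
6 | Monitor | 2
7 | Monitor | 1
8 | Printer | 4
9 | Tablet | 1
10 | Webcam | 5
11 | Router | 2
12 | Printer | 2
13 | Webcam | 2
14 | Router | 1
15 | Router | 1
16 | Router | 2
17 | Monitor | 4
18 | Webcam | 2
19 | Printer | 3
20 | Tablet | 3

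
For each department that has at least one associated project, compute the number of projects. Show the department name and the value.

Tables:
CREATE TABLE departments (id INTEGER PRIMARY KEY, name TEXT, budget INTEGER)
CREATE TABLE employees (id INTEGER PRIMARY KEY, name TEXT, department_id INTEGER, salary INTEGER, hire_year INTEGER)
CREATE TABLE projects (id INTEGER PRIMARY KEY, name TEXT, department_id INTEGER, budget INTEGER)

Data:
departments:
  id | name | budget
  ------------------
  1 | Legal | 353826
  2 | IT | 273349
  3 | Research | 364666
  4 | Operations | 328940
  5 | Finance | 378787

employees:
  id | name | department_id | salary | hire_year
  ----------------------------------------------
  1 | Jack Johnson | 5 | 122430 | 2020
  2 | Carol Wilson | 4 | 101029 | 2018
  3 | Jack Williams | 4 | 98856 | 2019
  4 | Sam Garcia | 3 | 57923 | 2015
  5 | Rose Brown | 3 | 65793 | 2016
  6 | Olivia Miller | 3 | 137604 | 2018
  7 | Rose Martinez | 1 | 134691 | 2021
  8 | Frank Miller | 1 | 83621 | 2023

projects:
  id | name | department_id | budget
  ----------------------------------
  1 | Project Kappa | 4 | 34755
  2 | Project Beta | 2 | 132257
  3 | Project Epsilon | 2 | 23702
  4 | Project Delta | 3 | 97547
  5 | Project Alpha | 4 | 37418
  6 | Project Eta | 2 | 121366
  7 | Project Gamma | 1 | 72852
SELECT p.name, COUNT(*) AS n FROM projects c JOIN departments p ON c.department_id = p.id GROUP BY p.id, p.name

Execution result:
name | n
Legal | 1
IT | 3
Research | 1
Operations | 2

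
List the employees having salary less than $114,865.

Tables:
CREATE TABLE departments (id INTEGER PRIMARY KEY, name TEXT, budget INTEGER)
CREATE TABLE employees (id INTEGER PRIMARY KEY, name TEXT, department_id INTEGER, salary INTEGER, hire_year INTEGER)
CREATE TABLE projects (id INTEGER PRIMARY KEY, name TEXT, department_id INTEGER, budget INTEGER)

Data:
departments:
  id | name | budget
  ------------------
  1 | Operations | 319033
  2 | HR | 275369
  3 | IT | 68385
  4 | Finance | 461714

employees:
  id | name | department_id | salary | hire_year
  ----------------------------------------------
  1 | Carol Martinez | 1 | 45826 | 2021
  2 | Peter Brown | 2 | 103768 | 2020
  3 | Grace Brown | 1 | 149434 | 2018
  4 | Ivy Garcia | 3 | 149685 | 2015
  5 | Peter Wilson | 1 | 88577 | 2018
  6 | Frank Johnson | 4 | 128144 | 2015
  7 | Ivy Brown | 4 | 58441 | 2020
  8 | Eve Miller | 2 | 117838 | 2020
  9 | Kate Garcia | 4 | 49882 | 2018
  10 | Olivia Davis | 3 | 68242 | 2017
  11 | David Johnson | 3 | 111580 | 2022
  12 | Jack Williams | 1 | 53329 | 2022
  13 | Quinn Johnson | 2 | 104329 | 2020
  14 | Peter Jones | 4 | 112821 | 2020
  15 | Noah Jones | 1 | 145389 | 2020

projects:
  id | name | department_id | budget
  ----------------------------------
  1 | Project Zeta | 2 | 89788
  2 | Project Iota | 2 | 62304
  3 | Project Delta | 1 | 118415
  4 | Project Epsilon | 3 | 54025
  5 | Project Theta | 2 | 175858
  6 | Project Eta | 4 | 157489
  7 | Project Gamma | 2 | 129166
SELECT name, salary FROM employees WHERE salary < 114865

Execution result:
name | salary
Carol Martinez | 45826
Peter Brown | 103768
Peter Wilson | 88577
Ivy Brown | 58441
Kate Garcia | 49882
Olivia Davis | 68242
David Johnson | 111580
Jack Williams | 53329
Quinn Johnson | 104329
Peter Jones | 112821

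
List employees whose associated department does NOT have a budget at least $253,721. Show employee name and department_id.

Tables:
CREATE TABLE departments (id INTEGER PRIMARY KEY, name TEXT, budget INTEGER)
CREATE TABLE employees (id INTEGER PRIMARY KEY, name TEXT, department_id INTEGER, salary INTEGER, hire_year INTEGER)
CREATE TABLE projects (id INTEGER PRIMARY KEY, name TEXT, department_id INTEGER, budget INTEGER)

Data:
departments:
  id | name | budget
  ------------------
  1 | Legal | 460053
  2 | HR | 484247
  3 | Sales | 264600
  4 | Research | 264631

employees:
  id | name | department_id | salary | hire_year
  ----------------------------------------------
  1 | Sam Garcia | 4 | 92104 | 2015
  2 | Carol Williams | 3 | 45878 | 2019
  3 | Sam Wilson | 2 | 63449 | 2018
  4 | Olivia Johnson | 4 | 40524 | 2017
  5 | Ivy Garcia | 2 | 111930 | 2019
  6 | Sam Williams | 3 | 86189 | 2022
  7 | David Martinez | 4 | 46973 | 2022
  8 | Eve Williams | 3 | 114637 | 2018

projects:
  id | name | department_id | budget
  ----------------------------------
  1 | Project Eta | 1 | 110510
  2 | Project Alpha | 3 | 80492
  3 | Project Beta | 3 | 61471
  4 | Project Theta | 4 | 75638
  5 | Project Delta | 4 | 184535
SELECT name, department_id FROM employees WHERE department_id NOT IN (SELECT id FROM departments WHERE budget >= 253721)

Execution result:
(no rows)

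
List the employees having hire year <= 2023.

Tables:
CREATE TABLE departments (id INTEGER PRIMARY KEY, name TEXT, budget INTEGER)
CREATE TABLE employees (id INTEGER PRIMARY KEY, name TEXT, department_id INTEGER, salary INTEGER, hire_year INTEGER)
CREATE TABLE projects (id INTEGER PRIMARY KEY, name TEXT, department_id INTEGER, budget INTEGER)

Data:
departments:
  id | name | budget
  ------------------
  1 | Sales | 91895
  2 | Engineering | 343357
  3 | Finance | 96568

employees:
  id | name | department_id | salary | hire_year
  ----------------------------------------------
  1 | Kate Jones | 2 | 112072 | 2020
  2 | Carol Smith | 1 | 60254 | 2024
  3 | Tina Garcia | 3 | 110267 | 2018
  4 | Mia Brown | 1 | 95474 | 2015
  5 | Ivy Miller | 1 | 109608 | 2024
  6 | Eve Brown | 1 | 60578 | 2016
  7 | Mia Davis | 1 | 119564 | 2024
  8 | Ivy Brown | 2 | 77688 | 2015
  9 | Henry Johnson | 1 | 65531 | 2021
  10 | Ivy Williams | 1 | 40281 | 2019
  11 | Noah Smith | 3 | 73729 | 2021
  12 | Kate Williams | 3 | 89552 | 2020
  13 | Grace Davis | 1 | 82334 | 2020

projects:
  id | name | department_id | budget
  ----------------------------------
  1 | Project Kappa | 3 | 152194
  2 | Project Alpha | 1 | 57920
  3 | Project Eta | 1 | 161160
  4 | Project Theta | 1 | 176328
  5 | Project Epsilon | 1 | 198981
SELECT name, hire_year FROM employees WHERE hire_year <= 2023

Execution result:
name | hire_year
Kate Jones | 2020
Tina Garcia | 2018
Mia Brown | 2015
Eve Brown | 2016
Ivy Brown | 2015
Henry Johnson | 2021
Ivy Williams | 2019
Noah Smith | 2021
Kate Williams | 2020
Grace Davis | 2020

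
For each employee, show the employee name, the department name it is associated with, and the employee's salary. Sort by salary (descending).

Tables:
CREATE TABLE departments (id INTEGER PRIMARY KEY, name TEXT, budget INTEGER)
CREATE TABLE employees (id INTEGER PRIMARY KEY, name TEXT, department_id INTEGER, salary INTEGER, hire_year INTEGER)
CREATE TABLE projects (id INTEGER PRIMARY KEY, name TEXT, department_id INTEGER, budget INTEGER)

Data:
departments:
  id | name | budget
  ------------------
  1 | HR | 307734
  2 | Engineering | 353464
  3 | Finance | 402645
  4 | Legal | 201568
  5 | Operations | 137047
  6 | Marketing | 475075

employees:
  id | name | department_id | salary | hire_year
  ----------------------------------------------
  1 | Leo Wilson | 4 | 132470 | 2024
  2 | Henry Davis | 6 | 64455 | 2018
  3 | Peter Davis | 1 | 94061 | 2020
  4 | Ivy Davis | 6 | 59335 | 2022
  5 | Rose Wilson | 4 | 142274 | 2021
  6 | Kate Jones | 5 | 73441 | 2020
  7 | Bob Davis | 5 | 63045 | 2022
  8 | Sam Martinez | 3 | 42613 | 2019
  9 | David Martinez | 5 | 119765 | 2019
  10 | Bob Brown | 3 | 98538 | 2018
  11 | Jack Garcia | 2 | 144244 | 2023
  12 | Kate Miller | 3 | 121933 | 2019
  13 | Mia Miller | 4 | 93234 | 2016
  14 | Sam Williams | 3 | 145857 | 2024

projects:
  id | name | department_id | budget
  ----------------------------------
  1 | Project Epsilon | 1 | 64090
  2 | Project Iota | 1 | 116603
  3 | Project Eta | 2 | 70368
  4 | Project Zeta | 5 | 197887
SELECT c.name, p.name AS department, c.salary FROM employees c JOIN departments p ON c.department_id = p.id ORDER BY c.salary DESC

Execution result:
name | department | salary
Sam Williams | Finance | 145857
Jack Garcia | Engineering | 144244
Rose Wilson | Legal | 142274
Leo Wilson | Legal | 132470
Kate Miller | Finance | 121933
David Martinez | Operations | 119765
Bob Brown | Finance | 98538
Peter Davis | HR | 94061
Mia Miller | Legal | 93234
Kate Jones | Operations | 73441
Henry Davis | Marketing | 64455
Bob Davis | Operations | 63045
Ivy Davis | Marketing | 59335
Sam Martinez | Finance | 42613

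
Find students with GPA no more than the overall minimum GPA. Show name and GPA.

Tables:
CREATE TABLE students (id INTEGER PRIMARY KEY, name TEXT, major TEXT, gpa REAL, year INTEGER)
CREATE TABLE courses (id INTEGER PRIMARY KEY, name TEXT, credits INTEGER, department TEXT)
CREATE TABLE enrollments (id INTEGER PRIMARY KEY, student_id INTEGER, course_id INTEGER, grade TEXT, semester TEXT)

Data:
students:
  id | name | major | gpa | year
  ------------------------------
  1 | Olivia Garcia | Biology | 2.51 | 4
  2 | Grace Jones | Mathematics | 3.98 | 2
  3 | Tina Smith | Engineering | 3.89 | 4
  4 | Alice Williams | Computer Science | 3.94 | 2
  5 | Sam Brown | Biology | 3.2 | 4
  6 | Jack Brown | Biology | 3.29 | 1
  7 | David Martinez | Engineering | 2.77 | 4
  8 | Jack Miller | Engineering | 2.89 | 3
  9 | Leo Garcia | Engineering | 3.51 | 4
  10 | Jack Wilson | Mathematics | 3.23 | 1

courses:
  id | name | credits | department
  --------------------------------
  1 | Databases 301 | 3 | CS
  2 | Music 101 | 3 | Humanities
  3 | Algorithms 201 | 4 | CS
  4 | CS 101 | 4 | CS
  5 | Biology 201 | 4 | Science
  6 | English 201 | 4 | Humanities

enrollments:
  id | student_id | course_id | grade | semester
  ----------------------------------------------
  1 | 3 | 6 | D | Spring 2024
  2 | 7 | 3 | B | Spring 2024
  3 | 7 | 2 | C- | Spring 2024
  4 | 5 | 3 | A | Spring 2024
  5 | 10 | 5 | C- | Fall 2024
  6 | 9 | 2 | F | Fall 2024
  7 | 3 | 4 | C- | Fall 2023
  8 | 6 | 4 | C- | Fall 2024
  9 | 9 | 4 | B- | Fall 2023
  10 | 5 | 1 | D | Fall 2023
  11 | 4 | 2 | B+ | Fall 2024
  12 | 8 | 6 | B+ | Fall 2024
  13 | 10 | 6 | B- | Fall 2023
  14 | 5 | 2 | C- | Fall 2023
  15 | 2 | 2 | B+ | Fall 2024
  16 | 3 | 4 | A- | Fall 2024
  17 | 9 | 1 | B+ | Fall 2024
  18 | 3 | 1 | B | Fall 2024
SELECT name, gpa FROM students WHERE gpa <= (SELECT MIN(gpa) FROM students)

Execution result:
name | gpa
Olivia Garcia | 2.51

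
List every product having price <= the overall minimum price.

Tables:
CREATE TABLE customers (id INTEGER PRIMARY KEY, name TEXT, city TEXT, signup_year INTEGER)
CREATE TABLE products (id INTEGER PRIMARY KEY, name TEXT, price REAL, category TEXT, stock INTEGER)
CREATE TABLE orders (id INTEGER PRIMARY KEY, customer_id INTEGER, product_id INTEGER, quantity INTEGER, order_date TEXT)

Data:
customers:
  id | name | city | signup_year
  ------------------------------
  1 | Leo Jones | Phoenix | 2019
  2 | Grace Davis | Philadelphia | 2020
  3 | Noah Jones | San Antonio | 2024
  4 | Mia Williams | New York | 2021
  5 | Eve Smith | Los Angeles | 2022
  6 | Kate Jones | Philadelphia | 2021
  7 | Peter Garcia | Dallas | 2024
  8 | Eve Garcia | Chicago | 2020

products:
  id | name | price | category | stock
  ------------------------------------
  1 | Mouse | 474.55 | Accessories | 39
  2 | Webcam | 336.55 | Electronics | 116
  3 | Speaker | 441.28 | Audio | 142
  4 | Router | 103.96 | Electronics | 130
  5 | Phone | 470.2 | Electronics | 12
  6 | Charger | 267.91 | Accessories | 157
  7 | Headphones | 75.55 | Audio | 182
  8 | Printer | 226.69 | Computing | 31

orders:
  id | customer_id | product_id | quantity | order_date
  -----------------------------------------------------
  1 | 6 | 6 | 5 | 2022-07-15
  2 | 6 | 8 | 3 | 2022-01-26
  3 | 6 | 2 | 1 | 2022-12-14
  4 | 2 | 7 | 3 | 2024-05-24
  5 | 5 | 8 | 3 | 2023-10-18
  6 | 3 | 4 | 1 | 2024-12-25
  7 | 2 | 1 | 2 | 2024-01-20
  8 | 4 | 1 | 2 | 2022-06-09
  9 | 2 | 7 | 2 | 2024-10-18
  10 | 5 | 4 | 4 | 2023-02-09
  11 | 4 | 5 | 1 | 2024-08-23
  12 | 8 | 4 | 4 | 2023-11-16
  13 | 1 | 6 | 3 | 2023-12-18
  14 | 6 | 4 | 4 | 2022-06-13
SELECT name, price FROM products WHERE price <= (SELECT MIN(price) FROM products)

Execution result:
name | price
Headphones | 75.55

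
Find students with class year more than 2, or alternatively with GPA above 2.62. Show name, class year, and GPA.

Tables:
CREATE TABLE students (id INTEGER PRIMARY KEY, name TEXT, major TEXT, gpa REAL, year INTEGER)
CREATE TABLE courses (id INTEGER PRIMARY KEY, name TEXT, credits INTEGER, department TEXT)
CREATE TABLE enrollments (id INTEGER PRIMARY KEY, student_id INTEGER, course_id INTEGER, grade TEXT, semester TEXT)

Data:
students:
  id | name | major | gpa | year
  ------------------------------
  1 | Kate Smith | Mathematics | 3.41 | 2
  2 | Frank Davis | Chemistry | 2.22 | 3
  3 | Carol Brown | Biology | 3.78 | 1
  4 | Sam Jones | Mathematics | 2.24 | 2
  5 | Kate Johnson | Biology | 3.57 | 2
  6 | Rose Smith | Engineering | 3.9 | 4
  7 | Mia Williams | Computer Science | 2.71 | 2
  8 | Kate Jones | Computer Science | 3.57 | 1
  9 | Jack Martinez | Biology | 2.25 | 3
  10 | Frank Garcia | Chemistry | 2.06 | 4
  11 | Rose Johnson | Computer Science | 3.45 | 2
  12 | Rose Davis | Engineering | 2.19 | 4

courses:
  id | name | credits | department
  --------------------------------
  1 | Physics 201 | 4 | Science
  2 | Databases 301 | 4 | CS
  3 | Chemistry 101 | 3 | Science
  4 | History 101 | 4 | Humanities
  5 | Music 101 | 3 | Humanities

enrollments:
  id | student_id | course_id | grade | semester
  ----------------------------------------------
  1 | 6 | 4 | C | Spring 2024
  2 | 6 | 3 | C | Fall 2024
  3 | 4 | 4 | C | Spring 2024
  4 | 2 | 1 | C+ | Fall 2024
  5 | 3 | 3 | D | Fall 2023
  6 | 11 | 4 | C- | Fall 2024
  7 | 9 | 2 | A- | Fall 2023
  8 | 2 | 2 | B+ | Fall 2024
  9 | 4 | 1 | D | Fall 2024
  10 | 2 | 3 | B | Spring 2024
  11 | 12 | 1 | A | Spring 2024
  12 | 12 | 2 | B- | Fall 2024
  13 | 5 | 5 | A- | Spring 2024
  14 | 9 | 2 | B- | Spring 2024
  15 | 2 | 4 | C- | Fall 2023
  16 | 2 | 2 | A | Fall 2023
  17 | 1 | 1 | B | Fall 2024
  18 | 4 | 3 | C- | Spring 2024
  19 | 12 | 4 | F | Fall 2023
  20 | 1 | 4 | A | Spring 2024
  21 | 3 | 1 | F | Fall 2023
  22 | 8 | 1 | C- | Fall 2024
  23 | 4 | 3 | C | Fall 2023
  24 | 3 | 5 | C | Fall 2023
SELECT name, year, gpa FROM students WHERE year > 2 OR gpa > 2.62

Execution result:
name | year | gpa
Kate Smith | 2 | 3.41
Frank Davis | 3 | 2.22
Carol Brown | 1 | 3.78
Kate Johnson | 2 | 3.57
Rose Smith | 4 | 3.90
Mia Williams | 2 | 2.71
Kate Jones | 1 | 3.57
Jack Martinez | 3 | 2.25
Frank Garcia | 4 | 2.06
Rose Johnson | 2 | 3.45
Rose Davis | 4 | 2.19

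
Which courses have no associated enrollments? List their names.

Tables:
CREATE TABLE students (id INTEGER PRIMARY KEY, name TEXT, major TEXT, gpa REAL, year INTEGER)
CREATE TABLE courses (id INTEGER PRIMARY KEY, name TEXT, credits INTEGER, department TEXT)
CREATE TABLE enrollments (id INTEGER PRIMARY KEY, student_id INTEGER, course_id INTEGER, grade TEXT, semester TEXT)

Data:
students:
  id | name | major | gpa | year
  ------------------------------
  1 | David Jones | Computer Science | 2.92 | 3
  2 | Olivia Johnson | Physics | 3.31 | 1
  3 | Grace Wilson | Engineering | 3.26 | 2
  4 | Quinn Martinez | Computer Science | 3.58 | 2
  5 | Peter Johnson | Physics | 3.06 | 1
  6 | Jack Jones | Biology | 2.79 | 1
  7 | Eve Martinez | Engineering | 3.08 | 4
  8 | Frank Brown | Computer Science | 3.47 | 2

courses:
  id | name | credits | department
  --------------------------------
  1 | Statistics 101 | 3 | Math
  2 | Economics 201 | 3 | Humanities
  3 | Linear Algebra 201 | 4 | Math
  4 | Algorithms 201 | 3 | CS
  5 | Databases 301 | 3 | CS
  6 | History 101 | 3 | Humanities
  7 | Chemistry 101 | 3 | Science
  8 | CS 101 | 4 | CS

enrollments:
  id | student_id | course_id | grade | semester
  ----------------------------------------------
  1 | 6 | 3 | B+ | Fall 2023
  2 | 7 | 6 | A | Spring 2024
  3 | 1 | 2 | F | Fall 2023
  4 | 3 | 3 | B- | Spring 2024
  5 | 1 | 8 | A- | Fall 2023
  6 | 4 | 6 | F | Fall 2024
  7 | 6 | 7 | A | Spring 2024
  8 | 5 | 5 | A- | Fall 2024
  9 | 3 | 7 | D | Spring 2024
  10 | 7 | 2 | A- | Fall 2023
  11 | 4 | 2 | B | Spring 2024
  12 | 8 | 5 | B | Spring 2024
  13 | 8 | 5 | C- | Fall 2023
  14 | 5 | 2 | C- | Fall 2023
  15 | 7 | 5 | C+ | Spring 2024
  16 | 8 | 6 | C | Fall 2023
SELECT p.name FROM courses p LEFT JOIN enrollments c ON c.course_id = p.id WHERE c.id IS NULL

Execution result:
name
Statistics 101
Algorithms 201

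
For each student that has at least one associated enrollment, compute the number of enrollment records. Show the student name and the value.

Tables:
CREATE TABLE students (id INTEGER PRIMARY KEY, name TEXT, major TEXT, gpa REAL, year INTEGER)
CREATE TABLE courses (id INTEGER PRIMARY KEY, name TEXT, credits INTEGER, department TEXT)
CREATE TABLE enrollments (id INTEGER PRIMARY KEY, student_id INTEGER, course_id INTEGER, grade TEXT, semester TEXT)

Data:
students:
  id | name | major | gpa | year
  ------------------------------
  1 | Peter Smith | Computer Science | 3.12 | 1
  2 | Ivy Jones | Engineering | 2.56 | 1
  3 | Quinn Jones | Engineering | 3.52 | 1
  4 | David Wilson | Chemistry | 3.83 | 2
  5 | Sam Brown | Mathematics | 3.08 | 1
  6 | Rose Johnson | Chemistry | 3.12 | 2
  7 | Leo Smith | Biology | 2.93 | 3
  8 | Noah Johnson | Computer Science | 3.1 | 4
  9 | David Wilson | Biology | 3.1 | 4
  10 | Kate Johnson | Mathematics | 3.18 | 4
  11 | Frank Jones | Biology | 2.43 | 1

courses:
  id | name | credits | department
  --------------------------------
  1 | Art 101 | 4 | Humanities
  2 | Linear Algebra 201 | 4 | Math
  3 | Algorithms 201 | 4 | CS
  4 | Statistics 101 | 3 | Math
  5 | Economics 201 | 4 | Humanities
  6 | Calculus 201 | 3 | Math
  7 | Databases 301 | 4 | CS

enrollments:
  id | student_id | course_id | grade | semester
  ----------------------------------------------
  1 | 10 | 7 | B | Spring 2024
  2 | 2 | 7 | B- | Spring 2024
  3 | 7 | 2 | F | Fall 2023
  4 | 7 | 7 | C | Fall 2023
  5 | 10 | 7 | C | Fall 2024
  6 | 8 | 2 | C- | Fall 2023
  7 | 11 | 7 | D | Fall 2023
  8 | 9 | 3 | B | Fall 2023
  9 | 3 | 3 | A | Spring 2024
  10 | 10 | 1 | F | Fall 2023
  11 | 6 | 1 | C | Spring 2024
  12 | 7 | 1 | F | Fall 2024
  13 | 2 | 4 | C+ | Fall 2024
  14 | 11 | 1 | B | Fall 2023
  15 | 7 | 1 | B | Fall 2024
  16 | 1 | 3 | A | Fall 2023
SELECT p.name, COUNT(*) AS n FROM enrollments c JOIN students p ON c.student_id = p.id GROUP BY p.id, p.name

Execution result:
name | n
Peter Smith | 1
Ivy Jones | 2
Quinn Jones | 1
Rose Johnson | 1
Leo Smith | 4
Noah Johnson | 1
David Wilson | 1
Kate Johnson | 3
Frank Jones | 2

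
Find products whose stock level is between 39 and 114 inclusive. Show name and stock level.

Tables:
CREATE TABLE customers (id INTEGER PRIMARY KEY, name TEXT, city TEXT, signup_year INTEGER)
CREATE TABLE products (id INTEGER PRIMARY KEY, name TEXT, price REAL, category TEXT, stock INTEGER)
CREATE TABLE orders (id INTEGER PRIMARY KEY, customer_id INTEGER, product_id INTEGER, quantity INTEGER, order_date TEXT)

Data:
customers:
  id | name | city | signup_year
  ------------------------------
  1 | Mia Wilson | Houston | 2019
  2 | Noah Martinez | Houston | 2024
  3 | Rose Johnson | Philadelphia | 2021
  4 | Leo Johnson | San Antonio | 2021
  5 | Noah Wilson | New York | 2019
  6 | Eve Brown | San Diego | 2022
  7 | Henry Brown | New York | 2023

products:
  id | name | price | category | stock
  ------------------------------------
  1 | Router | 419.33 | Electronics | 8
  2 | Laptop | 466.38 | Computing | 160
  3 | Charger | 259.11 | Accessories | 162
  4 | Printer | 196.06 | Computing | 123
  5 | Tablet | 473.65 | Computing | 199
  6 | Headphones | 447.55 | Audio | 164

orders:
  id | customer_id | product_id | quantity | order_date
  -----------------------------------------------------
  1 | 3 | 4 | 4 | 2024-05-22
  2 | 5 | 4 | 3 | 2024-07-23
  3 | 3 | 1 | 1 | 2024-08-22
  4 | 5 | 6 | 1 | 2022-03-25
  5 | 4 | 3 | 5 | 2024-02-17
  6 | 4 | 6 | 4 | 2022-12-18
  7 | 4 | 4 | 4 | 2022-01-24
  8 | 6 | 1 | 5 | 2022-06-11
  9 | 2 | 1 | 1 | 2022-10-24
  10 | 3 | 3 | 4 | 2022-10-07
SELECT name, stock FROM products WHERE stock BETWEEN 39 AND 114

Execution result:
(no rows)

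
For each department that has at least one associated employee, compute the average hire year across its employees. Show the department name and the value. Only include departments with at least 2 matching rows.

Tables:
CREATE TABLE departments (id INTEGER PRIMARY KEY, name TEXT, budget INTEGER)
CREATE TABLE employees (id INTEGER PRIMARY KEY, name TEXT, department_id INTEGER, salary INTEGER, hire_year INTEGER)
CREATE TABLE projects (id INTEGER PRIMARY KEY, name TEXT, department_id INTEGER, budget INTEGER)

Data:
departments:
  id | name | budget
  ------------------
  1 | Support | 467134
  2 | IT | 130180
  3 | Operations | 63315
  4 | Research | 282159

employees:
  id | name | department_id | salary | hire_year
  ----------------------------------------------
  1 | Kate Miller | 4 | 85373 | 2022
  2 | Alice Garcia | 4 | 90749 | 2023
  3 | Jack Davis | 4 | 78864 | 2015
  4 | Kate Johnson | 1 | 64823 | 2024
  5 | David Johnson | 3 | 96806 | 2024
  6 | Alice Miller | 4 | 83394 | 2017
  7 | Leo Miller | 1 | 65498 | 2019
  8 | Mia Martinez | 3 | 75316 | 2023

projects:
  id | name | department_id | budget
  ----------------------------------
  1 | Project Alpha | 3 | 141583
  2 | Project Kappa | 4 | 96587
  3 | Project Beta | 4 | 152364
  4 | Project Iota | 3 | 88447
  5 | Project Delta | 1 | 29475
SELECT p.name, AVG(c.hire_year) AS avg_hire_year FROM employees c JOIN departments p ON c.department_id = p.id GROUP BY p.id, p.name HAVING COUNT(*) >= 2

Execution result:
name | avg_hire_year
Support | 2021.50
Operations | 2023.50
Research | 2019.25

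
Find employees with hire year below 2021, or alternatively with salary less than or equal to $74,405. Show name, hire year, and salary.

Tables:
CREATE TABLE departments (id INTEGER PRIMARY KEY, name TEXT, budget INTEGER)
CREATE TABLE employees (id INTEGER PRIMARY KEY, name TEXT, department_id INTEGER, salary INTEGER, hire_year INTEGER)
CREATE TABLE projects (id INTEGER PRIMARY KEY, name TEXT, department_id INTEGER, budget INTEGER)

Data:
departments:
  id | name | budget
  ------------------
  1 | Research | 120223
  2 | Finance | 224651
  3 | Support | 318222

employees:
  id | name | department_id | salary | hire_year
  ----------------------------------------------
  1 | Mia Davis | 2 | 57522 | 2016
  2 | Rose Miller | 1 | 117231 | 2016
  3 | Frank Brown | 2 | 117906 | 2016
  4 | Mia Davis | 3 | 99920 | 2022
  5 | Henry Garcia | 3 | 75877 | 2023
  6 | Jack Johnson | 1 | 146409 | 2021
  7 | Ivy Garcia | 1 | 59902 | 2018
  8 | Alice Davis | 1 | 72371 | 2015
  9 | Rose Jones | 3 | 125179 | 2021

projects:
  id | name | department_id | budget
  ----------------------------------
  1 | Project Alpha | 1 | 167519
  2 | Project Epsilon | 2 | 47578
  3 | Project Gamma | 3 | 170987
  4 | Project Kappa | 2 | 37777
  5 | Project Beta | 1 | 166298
SELECT name, hire_year, salary FROM employees WHERE hire_year < 2021 OR salary <= 74405

Execution result:
name | hire_year | salary
Mia Davis | 2016 | 57522
Rose Miller | 2016 | 117231
Frank Brown | 2016 | 117906
Ivy Garcia | 2018 | 59902
Alice Davis | 2015 | 72371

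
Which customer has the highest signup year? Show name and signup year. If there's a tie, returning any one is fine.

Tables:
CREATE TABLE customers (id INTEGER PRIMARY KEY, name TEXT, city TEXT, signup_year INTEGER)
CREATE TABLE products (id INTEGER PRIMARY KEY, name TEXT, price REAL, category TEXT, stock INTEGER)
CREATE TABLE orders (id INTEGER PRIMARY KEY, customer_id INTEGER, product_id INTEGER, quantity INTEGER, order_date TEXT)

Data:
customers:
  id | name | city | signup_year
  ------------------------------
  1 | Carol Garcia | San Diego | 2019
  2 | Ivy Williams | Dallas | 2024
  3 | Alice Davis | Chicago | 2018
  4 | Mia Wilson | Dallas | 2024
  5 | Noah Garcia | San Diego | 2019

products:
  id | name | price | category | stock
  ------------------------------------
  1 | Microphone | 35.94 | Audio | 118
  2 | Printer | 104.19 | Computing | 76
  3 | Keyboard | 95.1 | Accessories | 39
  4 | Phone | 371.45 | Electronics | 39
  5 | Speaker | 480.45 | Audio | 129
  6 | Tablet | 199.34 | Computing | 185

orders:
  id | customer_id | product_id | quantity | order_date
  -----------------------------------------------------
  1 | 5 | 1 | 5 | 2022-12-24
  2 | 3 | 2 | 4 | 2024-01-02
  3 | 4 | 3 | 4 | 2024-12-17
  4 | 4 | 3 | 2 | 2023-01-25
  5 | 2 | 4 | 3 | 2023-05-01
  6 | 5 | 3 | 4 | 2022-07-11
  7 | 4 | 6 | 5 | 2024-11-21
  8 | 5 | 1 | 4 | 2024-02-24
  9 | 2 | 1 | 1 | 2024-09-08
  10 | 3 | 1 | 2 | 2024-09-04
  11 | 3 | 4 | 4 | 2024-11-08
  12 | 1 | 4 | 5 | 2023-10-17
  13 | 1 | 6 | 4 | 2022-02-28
SELECT name, signup_year FROM customers ORDER BY signup_year DESC LIMIT 1

Execution result:
name | signup_year
Ivy Williams | 2024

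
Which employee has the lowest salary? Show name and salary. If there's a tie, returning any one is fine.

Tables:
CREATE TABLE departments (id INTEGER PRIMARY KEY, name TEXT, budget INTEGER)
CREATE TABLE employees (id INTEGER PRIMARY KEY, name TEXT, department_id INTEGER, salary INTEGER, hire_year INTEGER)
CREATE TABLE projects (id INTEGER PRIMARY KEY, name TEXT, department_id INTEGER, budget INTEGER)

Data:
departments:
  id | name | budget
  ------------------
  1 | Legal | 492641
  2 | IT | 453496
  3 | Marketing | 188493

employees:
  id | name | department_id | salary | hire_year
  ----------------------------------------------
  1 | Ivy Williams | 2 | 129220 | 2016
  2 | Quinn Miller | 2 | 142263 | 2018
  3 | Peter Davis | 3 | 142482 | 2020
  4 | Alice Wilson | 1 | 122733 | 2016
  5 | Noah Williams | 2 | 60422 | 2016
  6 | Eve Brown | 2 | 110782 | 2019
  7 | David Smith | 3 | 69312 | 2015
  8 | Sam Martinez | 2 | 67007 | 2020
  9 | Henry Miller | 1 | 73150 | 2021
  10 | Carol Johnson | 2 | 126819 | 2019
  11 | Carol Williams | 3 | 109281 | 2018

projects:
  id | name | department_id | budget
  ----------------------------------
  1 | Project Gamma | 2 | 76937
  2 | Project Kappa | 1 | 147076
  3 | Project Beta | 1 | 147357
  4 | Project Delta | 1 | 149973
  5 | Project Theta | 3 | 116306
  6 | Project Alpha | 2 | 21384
SELECT name, salary FROM employees ORDER BY salary ASC LIMIT 1

Execution result:
name | salary
Noah Williams | 60422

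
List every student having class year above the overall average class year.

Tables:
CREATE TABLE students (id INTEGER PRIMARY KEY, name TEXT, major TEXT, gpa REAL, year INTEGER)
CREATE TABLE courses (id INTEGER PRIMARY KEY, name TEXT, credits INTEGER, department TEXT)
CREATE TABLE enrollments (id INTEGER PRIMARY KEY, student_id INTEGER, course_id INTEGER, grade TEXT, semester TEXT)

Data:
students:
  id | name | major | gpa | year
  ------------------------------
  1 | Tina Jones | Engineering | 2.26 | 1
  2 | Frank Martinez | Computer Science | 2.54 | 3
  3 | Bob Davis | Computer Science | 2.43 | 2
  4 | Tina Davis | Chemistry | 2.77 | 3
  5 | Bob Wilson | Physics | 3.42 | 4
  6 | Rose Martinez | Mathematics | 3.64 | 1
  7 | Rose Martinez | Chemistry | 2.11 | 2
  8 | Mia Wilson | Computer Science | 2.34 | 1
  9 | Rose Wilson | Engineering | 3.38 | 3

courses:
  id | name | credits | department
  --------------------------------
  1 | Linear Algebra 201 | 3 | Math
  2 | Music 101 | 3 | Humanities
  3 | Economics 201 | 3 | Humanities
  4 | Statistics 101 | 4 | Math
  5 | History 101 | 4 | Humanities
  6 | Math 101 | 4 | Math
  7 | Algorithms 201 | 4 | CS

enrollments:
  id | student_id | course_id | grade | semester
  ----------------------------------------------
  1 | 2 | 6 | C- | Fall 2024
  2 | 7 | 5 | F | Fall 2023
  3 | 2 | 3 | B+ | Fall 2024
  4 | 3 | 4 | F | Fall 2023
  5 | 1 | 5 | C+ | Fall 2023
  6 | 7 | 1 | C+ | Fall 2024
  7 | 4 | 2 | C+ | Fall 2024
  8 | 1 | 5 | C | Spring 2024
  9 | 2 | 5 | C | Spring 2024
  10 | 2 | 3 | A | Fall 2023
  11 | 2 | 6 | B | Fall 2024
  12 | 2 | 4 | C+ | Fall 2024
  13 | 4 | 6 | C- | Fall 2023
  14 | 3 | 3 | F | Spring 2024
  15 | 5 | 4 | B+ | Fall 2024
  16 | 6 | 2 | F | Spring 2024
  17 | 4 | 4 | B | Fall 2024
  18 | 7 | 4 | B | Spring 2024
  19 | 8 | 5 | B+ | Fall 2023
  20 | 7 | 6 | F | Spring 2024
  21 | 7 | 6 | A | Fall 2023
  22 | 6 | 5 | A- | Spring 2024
SELECT name, year FROM students WHERE year > (SELECT AVG(year) FROM students)

Execution result:
name | year
Frank Martinez | 3
Tina Davis | 3
Bob Wilson | 4
Rose Wilson | 3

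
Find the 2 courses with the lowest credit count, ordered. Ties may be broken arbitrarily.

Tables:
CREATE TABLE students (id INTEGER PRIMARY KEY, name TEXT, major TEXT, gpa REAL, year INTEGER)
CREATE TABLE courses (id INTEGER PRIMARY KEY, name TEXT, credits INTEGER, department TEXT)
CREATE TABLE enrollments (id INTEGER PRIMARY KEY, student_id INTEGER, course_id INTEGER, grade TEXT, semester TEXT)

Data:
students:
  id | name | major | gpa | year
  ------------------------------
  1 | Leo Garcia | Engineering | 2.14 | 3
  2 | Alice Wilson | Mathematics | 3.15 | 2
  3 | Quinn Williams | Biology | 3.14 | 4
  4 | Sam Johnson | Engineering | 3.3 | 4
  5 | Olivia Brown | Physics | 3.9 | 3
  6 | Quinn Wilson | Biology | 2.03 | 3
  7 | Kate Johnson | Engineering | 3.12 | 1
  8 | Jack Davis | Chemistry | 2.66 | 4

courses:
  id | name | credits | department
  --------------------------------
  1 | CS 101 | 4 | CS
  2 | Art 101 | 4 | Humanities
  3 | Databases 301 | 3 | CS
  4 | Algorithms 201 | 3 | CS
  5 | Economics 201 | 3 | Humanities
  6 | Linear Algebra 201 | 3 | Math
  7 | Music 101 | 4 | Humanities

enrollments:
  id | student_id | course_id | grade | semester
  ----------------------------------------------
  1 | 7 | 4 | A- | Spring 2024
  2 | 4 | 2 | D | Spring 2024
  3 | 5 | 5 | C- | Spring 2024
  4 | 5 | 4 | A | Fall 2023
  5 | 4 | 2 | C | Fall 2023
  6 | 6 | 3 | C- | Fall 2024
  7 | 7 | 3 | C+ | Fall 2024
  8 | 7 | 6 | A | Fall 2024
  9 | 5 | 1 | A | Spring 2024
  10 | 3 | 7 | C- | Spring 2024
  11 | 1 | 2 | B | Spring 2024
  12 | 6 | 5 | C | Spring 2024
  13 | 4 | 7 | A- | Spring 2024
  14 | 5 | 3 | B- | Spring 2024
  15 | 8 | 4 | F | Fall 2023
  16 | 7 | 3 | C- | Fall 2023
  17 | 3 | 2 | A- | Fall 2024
SELECT name, credits FROM courses ORDER BY credits ASC LIMIT 2

Execution result:
name | credits
Databases 301 | 3
Algorithms 201 | 3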